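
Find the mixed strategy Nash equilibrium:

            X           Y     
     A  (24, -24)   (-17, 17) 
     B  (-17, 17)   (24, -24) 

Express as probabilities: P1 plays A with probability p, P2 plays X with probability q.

p = 0.5, q = 0.5

Work:
Find probabilities that make opponent indifferent:
P2 chooses q to make P1 indifferent between A and B
P1 chooses p to make P2 indifferent between X and Y
Mixed NE: P1 plays (A: 0.5, B: 0.5), P2 plays (X: 0.5, Y: 0.5)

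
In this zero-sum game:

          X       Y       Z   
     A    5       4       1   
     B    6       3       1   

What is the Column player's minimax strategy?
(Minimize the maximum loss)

Column should play Z, value = 1

Work:
Column player minimizes Row's maximum payoff:
Column X: max payoff to Row = 6
Column Y: max payoff to Row = 4
Column Z: max payoff to Row = 1
Minimum is 1, achieved by column Z.
Minimax strategy: Z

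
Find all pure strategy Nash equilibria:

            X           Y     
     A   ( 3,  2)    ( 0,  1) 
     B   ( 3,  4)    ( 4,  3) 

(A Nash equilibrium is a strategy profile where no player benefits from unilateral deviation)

Nash equilibrium: (A, X), (B, X)

Work:
Best responses:
  P1 vs X: payoffs [3, 3] → best response A/B (payoff 3)
  P1 vs Y: payoffs [0, 4] → best response B (payoff 4)
  P2 vs A: payoffs [2, 1] → best response X (payoff 2)
  P2 vs B: payoffs [4, 3] → best response X (payoff 4)
Mutual best responses: (A,X), (B,X) → Nash equilibria.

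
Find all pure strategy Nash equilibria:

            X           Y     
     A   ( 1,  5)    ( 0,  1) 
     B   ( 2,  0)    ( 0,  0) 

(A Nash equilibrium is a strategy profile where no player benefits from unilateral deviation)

Nash equilibrium: (B, X), (B, Y)

Work:
Best responses:
  P1 vs X: payoffs [1, 2] → best response B (payoff 2)
  P1 vs Y: payoffs [0, 0] → best response A/B (payoff 0)
  P2 vs A: payoffs [5, 1] → best response X (payoff 5)
  P2 vs B: payoffs [0, 0] → best response X/Y (payoff 0)
Mutual best responses: (B,X), (B,Y) → Nash equilibria.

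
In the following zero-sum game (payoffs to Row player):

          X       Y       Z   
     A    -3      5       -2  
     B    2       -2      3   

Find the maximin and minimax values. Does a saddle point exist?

Maximin = -2, Minimax = 2, Saddle: False

Work:
Row minimums: [-3, -2] → maximin = -2
Column maximums: [2, 5, 3] → minimax = 2
No saddle point (maximin ≠ minimax). Mixed strategy needed.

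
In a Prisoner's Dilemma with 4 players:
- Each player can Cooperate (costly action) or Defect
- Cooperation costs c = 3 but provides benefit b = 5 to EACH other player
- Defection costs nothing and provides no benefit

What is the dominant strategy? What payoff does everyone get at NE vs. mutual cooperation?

Dominant: Defect; NE payoff = 0; Coop payoff = 12

Work:
Defect dominates (saves cost c = 3, benefit to others is external)
NE: All defect → everyone gets 0
If all cooperate: each receives (3)×5 - 3 = 12
Social dilemma: 12 > 0 but NE gives 0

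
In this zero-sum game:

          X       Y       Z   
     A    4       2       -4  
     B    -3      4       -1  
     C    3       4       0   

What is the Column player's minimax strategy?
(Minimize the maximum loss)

Column should play Z, value = 0

Work:
Column player minimizes Row's maximum payoff:
Column X: max payoff to Row = 4
Column Y: max payoff to Row = 4
Column Z: max payoff to Row = 0
Minimum is 0, achieved by column Z.
Minimax strategy: Z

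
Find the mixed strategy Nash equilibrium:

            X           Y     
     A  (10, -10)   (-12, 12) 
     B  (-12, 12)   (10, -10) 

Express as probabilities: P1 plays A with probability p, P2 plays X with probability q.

p = 0.5, q = 0.5

Work:
Find probabilities that make opponent indifferent:
P2 chooses q to make P1 indifferent between A and B
P1 chooses p to make P2 indifferent between X and Y
Mixed NE: P1 plays (A: 0.5, B: 0.5), P2 plays (X: 0.5, Y: 0.5)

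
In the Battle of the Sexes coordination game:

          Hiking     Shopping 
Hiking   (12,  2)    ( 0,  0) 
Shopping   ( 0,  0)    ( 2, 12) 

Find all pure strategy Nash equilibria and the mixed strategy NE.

Pure NE: (Hiking, Hiking) and (Shopping, Shopping); Mixed NE: p = 0.8571, q = 0.1429

Work:
Check pure NE:
(Hiking, Hiking): (12, 2) - no unilateral deviation beneficial
(Shopping, Shopping): (2, 12) - no unilateral deviation beneficial
Mixed NE: P1 plays Hiking with p = 0.8571, P2 plays Hiking with q = 0.1429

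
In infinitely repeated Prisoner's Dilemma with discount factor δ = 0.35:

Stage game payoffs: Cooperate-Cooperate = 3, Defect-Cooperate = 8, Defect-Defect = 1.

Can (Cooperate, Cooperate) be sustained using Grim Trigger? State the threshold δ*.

δ* = 0.7143; since δ = 0.35 < 0.7143, cooperation cannot be sustained

Work:
For Grim Trigger:
Cooperate forever: 3/(1-δ)
Defect then punished: 8 + 1·δ/(1-δ)
Need: 3/(1-δ) ≥ 8 + 1·δ/(1-δ)
Solving: δ ≥ (T-R)/(T-P) = (8-3)/(8-1) = 0.7143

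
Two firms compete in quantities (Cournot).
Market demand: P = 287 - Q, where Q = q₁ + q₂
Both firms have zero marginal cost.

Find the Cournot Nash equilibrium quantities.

q₁* = q₂* = 95.67; P* = 95.67

Work:
Profit: π_i = P·q_i = (a - q_i - q_j)·q_i
FOC: ∂π_i/∂q_i = a - 2q_i - q_j = 0
Reaction function: q_i = (287 - q_j)/2
Symmetry: q* = 287/3 = 95.67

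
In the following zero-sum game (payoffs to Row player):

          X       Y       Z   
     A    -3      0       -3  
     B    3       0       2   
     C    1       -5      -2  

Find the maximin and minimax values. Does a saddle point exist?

Maximin = 0, Minimax = 0, Saddle: True

Work:
Row minimums: [-3, 0, -5] → maximin = 0
Column maximums: [3, 0, 2] → minimax = 0
Saddle point exists! Game value = 0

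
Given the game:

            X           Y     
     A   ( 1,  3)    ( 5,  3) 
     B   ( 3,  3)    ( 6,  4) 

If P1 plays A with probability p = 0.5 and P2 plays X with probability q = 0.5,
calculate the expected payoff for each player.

E[P1] = 3.75, E[P2] = 3.25

Work:
E[P1] = p·q·π₁(A,X) + p·(1-q)·π₁(A,Y) + (1-p)·q·π₁(B,X) + (1-p)·(1-q)·π₁(B,Y)
= 0.5·0.5·1 + 0.5·0.5·5 + 0.5·0.5·3 + 0.5·0.5·6
= 3.75

E[P2] = 3.25 (similar calculation)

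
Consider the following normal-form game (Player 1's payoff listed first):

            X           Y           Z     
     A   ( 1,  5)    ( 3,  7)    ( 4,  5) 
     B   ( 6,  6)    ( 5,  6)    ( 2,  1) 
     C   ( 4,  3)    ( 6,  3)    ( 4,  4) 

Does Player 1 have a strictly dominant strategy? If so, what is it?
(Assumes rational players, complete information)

No strictly dominant strategy exists for Player 1

Work:
A strategy strictly dominates another if it gives a strictly higher payoff against every opponent action. Compare each pair of P1's strategies column-by-column:
  A vs B: [1 vs 6, 3 vs 5, 4 vs 2] → A does not strictly dominate B (column X: 1 ≤ 6)
  A vs C: [1 vs 4, 3 vs 6, 4 vs 4] → A does not strictly dominate C (column X: 1 ≤ 4)
  B vs A: [6 vs 1, 5 vs 3, 2 vs 4] → B does not strictly dominate A (column Z: 2 ≤ 4)
  B vs C: [6 vs 4, 5 vs 6, 2 vs 4] → B does not strictly dominate C (column Y: 5 ≤ 6)
  C vs A: [4 vs 1, 6 vs 3, 4 vs 4] → C does not strictly dominate A (column Z: 4 ≤ 4)
  C vs B: [4 vs 6, 6 vs 5, 4 vs 2] → C does not strictly dominate B (column X: 4 ≤ 6)
No single strategy strictly dominates all others → no strictly dominant strategy.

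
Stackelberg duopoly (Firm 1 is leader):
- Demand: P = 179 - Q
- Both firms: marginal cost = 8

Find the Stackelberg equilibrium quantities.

q₁* (leader) = 85.5, q₂* (follower) = 42.75

Work:
Follower's reaction: q₂ = (a - c - q₁)/2
Leader substitutes: π₁ = q₁·(a - q₁ - (a-c-q₁)/2 - c)
FOC: q₁* = (179 - 8)/2 = 85.50
Then: q₂* = (179 - 8 - 85.5)/2 = 42.75
Leader has first-mover advantage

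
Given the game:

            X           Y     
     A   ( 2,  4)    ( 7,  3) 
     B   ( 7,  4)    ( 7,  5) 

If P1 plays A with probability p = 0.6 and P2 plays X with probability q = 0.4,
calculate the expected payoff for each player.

E[P1] = 5.8, E[P2] = 3.88

Work:
E[P1] = p·q·π₁(A,X) + p·(1-q)·π₁(A,Y) + (1-p)·q·π₁(B,X) + (1-p)·(1-q)·π₁(B,Y)
= 0.6·0.4·2 + 0.6·0.6·7 + 0.4·0.4·7 + 0.4·0.6·7
= 5.8

E[P2] = 3.88 (similar calculation)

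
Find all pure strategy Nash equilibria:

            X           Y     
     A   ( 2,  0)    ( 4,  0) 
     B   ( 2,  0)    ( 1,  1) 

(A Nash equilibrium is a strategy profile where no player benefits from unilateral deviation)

Nash equilibrium: (A, X), (A, Y)

Work:
Best responses:
  P1 vs X: payoffs [2, 2] → best response A/B (payoff 2)
  P1 vs Y: payoffs [4, 1] → best response A (payoff 4)
  P2 vs A: payoffs [0, 0] → best response X/Y (payoff 0)
  P2 vs B: payoffs [0, 1] → best response Y (payoff 1)
Mutual best responses: (A,X), (A,Y) → Nash equilibria.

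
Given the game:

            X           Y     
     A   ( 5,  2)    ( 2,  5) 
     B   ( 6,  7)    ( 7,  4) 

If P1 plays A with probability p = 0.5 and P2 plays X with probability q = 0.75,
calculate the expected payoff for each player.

E[P1] = 5.25, E[P2] = 4.5

Work:
E[P1] = p·q·π₁(A,X) + p·(1-q)·π₁(A,Y) + (1-p)·q·π₁(B,X) + (1-p)·(1-q)·π₁(B,Y)
= 0.5·0.75·5 + 0.5·0.25·2 + 0.5·0.75·6 + 0.5·0.25·7
= 5.25

E[P2] = 4.5 (similar calculation)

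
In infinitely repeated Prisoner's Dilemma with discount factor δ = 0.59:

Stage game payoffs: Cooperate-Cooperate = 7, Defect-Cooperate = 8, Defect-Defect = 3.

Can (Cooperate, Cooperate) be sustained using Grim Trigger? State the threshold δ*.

δ* = 0.2; since δ = 0.59 ≥ 0.2, cooperation can be sustained

Work:
For Grim Trigger:
Cooperate forever: 7/(1-δ)
Defect then punished: 8 + 3·δ/(1-δ)
Need: 7/(1-δ) ≥ 8 + 3·δ/(1-δ)
Solving: δ ≥ (T-R)/(T-P) = (8-7)/(8-3) = 0.2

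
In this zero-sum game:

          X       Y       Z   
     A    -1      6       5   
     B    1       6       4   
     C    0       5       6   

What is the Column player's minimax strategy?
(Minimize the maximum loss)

Column should play X, value = 1

Work:
Column player minimizes Row's maximum payoff:
Column X: max payoff to Row = 1
Column Y: max payoff to Row = 6
Column Z: max payoff to Row = 6
Minimum is 1, achieved by column X.
Minimax strategy: X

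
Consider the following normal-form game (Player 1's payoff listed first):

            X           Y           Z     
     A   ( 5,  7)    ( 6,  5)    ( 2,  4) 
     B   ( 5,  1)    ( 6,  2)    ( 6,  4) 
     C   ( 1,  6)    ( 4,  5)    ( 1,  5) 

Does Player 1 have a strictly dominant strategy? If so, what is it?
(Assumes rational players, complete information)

No strictly dominant strategy exists for Player 1

Work:
A strategy strictly dominates another if it gives a strictly higher payoff against every opponent action. Compare each pair of P1's strategies column-by-column:
  A vs B: [5 vs 5, 6 vs 6, 2 vs 6] → A does not strictly dominate B (column X: 5 ≤ 5)
  A vs C: [5 vs 1, 6 vs 4, 2 vs 1] → A strictly dominates C
  B vs A: [5 vs 5, 6 vs 6, 6 vs 2] → B does not strictly dominate A (column X: 5 ≤ 5)
  B vs C: [5 vs 1, 6 vs 4, 6 vs 1] → B strictly dominates C
  C vs A: [1 vs 5, 4 vs 6, 1 vs 2] → C does not strictly dominate A (column X: 1 ≤ 5)
  C vs B: [1 vs 5, 4 vs 6, 1 vs 6] → C does not strictly dominate B (column X: 1 ≤ 5)
No single strategy strictly dominates all others → no strictly dominant strategy.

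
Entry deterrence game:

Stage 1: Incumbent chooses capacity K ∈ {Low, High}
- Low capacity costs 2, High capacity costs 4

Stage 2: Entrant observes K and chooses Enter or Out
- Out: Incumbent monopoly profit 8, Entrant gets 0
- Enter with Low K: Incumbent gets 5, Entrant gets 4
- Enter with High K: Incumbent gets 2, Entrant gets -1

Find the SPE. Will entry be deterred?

SPE: (High, Enter|Low, Out|High); Entry deterred. Incumbent net profit = 4

Work:
After Low K: Entrant enters (4 > 0)
After High K: Entrant stays out (-1 < 0)
Incumbent: Low → 5−2=3, High → 8−4=4
Incumbent chooses High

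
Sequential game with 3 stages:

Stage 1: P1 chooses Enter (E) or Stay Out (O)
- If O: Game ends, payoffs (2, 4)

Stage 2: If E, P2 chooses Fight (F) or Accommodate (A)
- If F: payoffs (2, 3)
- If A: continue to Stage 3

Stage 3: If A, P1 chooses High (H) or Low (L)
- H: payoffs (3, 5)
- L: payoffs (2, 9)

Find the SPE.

SPE: (E, A, H); Outcome (3, 5)

Work:
Stage 3: P1 chooses H (3 vs 2)
Stage 2: P2: F->3, A->5 (anticipating H). Choose A
Stage 1: P1: O->2, E->3 (anticipating A, H). Choose E
SPE path: E -> A -> H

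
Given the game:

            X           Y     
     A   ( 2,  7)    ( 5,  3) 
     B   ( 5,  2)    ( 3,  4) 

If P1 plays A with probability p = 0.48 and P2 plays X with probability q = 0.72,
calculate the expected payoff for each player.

E[P1] = 3.672, E[P2] = 4.1536

Work:
E[P1] = p·q·π₁(A,X) + p·(1-q)·π₁(A,Y) + (1-p)·q·π₁(B,X) + (1-p)·(1-q)·π₁(B,Y)
= 0.48·0.72·2 + 0.48·0.28·5 + 0.52·0.72·5 + 0.52·0.28·3
= 3.672

E[P2] = 4.1536 (similar calculation)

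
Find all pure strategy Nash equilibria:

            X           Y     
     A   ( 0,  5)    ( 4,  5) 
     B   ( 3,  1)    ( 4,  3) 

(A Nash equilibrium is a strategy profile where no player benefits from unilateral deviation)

Nash equilibrium: (A, Y), (B, Y)

Work:
Best responses:
  P1 vs X: payoffs [0, 3] → best response B (payoff 3)
  P1 vs Y: payoffs [4, 4] → best response A/B (payoff 4)
  P2 vs A: payoffs [5, 5] → best response X/Y (payoff 5)
  P2 vs B: payoffs [1, 3] → best response Y (payoff 3)
Mutual best responses: (A,Y), (B,Y) → Nash equilibria.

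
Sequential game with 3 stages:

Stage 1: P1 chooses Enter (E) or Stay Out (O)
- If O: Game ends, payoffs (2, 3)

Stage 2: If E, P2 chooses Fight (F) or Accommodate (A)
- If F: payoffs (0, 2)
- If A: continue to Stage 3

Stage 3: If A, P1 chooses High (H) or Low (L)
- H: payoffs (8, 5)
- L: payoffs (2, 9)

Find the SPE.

SPE: (E, A, H); Outcome (8, 5)

Work:
Stage 3: P1 chooses H (8 vs 2)
Stage 2: P2: F->2, A->5 (anticipating H). Choose A
Stage 1: P1: O->2, E->8 (anticipating A, H). Choose E
SPE path: E -> A -> H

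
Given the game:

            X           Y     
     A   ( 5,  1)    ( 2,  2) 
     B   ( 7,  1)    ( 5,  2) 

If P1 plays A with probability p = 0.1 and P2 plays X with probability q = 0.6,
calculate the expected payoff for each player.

E[P1] = 5.96, E[P2] = 1.4

Work:
E[P1] = p·q·π₁(A,X) + p·(1-q)·π₁(A,Y) + (1-p)·q·π₁(B,X) + (1-p)·(1-q)·π₁(B,Y)
= 0.1·0.6·5 + 0.1·0.4·2 + 0.9·0.6·7 + 0.9·0.4·5
= 5.96

E[P2] = 1.4 (similar calculation)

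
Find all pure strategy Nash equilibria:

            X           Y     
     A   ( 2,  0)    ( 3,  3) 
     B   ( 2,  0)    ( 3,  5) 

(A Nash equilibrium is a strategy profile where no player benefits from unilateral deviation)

Nash equilibrium: (A, Y), (B, Y)

Work:
Best responses:
  P1 vs X: payoffs [2, 2] → best response A/B (payoff 2)
  P1 vs Y: payoffs [3, 3] → best response A/B (payoff 3)
  P2 vs A: payoffs [0, 3] → best response Y (payoff 3)
  P2 vs B: payoffs [0, 5] → best response Y (payoff 5)
Mutual best responses: (A,Y), (B,Y) → Nash equilibria.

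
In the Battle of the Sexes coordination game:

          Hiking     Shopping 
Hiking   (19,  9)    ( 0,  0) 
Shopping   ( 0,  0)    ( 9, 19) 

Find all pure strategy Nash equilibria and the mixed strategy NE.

Pure NE: (Hiking, Hiking) and (Shopping, Shopping); Mixed NE: p = 0.6786, q = 0.3214

Work:
Check pure NE:
(Hiking, Hiking): (19, 9) - no unilateral deviation beneficial
(Shopping, Shopping): (9, 19) - no unilateral deviation beneficial
Mixed NE: P1 plays Hiking with p = 0.6786, P2 plays Hiking with q = 0.3214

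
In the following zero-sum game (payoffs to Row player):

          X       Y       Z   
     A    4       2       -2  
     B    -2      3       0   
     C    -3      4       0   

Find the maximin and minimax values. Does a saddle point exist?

Maximin = -2, Minimax = 0, Saddle: False

Work:
Row minimums: [-2, -2, -3] → maximin = -2
Column maximums: [4, 4, 0] → minimax = 0
No saddle point (maximin ≠ minimax). Mixed strategy needed.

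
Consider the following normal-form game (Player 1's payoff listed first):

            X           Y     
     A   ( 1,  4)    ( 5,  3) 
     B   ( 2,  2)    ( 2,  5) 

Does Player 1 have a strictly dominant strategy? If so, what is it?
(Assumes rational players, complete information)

No strictly dominant strategy exists for Player 1

Work:
A strategy strictly dominates another if it gives a strictly higher payoff against every opponent action. Compare each pair of P1's strategies column-by-column:
  A vs B: [1 vs 2, 5 vs 2] → A does not strictly dominate B (column X: 1 ≤ 2)
  B vs A: [2 vs 1, 2 vs 5] → B does not strictly dominate A (column Y: 2 ≤ 5)
No single strategy strictly dominates all others → no strictly dominant strategy.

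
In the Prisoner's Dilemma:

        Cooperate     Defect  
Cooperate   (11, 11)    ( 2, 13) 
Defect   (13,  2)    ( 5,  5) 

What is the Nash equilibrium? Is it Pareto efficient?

(Defect, Defect) is NE; not Pareto efficient

Work:
Defect dominates Cooperate for both players:
If P2 cooperates: Defect (13) > Cooperate (11)
If P2 defects: Defect (5) > Cooperate (2)
NE: (Defect, Defect) with payoff (5, 5)
But (Cooperate, Cooperate) = (11, 11) Pareto dominates (5, 5)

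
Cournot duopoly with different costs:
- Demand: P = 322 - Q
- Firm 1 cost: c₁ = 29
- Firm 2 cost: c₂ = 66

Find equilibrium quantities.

q₁* = 110.0, q₂* = 73.0

Work:
Reaction: q₁ = (322 - 29 - q₂)/2
Reaction: q₂ = (322 - 66 - q₁)/2
Solve simultaneously:
q₁* = (322 - 2×29 + 66)/3 = 110.0
q₂* = (322 - 2×66 + 29)/3 = 73.0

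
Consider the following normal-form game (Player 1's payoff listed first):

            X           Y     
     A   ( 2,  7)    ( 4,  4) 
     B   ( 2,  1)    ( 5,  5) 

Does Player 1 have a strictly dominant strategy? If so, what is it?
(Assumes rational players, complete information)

No strictly dominant strategy exists for Player 1

Work:
A strategy strictly dominates another if it gives a strictly higher payoff against every opponent action. Compare each pair of P1's strategies column-by-column:
  A vs B: [2 vs 2, 4 vs 5] → A does not strictly dominate B (column X: 2 ≤ 2)
  B vs A: [2 vs 2, 5 vs 4] → B does not strictly dominate A (column X: 2 ≤ 2)
No single strategy strictly dominates all others → no strictly dominant strategy.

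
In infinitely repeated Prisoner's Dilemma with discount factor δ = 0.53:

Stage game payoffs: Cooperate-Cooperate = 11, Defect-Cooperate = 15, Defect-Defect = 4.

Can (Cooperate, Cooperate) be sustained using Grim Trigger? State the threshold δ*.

δ* = 0.3636; since δ = 0.53 ≥ 0.3636, cooperation can be sustained

Work:
For Grim Trigger:
Cooperate forever: 11/(1-δ)
Defect then punished: 15 + 4·δ/(1-δ)
Need: 11/(1-δ) ≥ 15 + 4·δ/(1-δ)
Solving: δ ≥ (T-R)/(T-P) = (15-11)/(15-4) = 0.3636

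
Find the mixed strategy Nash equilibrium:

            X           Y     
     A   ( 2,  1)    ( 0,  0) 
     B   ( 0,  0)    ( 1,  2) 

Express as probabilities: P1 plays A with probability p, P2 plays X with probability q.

p = 0.6667, q = 0.3333

Work:
Find probabilities that make opponent indifferent:
P2 chooses q to make P1 indifferent between A and B
P1 chooses p to make P2 indifferent between X and Y
Mixed NE: P1 plays (A: 0.6667, B: 0.3333), P2 plays (X: 0.3333, Y: 0.6667)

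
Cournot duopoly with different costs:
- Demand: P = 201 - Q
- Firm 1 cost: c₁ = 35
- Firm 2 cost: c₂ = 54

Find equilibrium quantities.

q₁* = 61.67, q₂* = 42.67

Work:
Reaction: q₁ = (201 - 35 - q₂)/2
Reaction: q₂ = (201 - 54 - q₁)/2
Solve simultaneously:
q₁* = (201 - 2×35 + 54)/3 = 61.67
q₂* = (201 - 2×54 + 35)/3 = 42.67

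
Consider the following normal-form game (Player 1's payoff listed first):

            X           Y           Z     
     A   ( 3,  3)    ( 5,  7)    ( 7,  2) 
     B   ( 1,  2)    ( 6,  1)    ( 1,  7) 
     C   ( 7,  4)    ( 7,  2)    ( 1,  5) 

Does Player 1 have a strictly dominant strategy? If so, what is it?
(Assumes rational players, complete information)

No strictly dominant strategy exists for Player 1

Work:
A strategy strictly dominates another if it gives a strictly higher payoff against every opponent action. Compare each pair of P1's strategies column-by-column:
  A vs B: [3 vs 1, 5 vs 6, 7 vs 1] → A does not strictly dominate B (column Y: 5 ≤ 6)
  A vs C: [3 vs 7, 5 vs 7, 7 vs 1] → A does not strictly dominate C (column X: 3 ≤ 7)
  B vs A: [1 vs 3, 6 vs 5, 1 vs 7] → B does not strictly dominate A (column X: 1 ≤ 3)
  B vs C: [1 vs 7, 6 vs 7, 1 vs 1] → B does not strictly dominate C (column X: 1 ≤ 7)
  C vs A: [7 vs 3, 7 vs 5, 1 vs 7] → C does not strictly dominate A (column Z: 1 ≤ 7)
  C vs B: [7 vs 1, 7 vs 6, 1 vs 1] → C does not strictly dominate B (column Z: 1 ≤ 1)
No single strategy strictly dominates all others → no strictly dominant strategy.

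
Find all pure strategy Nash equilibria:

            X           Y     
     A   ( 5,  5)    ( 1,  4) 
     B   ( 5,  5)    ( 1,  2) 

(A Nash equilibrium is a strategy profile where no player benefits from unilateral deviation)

Nash equilibrium: (A, X), (B, X)

Work:
Best responses:
  P1 vs X: payoffs [5, 5] → best response A/B (payoff 5)
  P1 vs Y: payoffs [1, 1] → best response A/B (payoff 1)
  P2 vs A: payoffs [5, 4] → best response X (payoff 5)
  P2 vs B: payoffs [5, 2] → best response X (payoff 5)
Mutual best responses: (A,X), (B,X) → Nash equilibria.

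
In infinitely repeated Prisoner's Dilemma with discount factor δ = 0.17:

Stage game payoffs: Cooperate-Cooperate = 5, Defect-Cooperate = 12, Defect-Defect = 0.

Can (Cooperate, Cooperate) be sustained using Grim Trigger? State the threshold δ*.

δ* = 0.5833; since δ = 0.17 < 0.5833, cooperation cannot be sustained

Work:
For Grim Trigger:
Cooperate forever: 5/(1-δ)
Defect then punished: 12 + 0·δ/(1-δ)
Need: 5/(1-δ) ≥ 12 + 0·δ/(1-δ)
Solving: δ ≥ (T-R)/(T-P) = (12-5)/(12-0) = 0.5833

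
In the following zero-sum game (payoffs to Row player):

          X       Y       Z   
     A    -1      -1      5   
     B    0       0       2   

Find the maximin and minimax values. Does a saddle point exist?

Maximin = 0, Minimax = 0, Saddle: True

Work:
Row minimums: [-1, 0] → maximin = 0
Column maximums: [0, 0, 5] → minimax = 0
Saddle point exists! Game value = 0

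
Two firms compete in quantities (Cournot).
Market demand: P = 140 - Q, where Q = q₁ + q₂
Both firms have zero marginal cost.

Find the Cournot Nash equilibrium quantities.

q₁* = q₂* = 46.67; P* = 46.67

Work:
Profit: π_i = P·q_i = (a - q_i - q_j)·q_i
FOC: ∂π_i/∂q_i = a - 2q_i - q_j = 0
Reaction function: q_i = (140 - q_j)/2
Symmetry: q* = 140/3 = 46.67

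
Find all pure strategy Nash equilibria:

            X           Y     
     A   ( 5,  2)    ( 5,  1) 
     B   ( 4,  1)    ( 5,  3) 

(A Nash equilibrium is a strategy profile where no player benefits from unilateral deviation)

Nash equilibrium: (A, X), (B, Y)

Work:
Best responses:
  P1 vs X: payoffs [5, 4] → best response A (payoff 5)
  P1 vs Y: payoffs [5, 5] → best response A/B (payoff 5)
  P2 vs A: payoffs [2, 1] → best response X (payoff 2)
  P2 vs B: payoffs [1, 3] → best response Y (payoff 3)
Mutual best responses: (A,X), (B,Y) → Nash equilibria.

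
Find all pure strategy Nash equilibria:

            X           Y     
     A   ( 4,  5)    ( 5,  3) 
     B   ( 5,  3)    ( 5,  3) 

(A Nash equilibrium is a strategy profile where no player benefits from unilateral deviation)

Nash equilibrium: (B, X), (B, Y)

Work:
Best responses:
  P1 vs X: payoffs [4, 5] → best response B (payoff 5)
  P1 vs Y: payoffs [5, 5] → best response A/B (payoff 5)
  P2 vs A: payoffs [5, 3] → best response X (payoff 5)
  P2 vs B: payoffs [3, 3] → best response X/Y (payoff 3)
Mutual best responses: (B,X), (B,Y) → Nash equilibria.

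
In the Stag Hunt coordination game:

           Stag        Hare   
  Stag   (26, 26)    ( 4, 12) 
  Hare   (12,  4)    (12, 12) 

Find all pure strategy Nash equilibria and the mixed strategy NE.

Pure NE: (Stag, Stag) and (Hare, Hare); Mixed NE: p = 0.3636, q = 0.3636

Work:
Check pure NE:
(Stag, Stag): (26, 26) - no unilateral deviation beneficial
(Hare, Hare): (12, 12) - no unilateral deviation beneficial
Mixed NE: P1 plays Stag with p = 0.3636, P2 plays Stag with q = 0.3636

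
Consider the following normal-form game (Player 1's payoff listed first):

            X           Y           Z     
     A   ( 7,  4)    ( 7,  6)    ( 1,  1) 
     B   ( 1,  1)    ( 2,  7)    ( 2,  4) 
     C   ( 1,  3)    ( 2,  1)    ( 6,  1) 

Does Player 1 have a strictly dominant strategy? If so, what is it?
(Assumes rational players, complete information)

No strictly dominant strategy exists for Player 1

Work:
A strategy strictly dominates another if it gives a strictly higher payoff against every opponent action. Compare each pair of P1's strategies column-by-column:
  A vs B: [7 vs 1, 7 vs 2, 1 vs 2] → A does not strictly dominate B (column Z: 1 ≤ 2)
  A vs C: [7 vs 1, 7 vs 2, 1 vs 6] → A does not strictly dominate C (column Z: 1 ≤ 6)
  B vs A: [1 vs 7, 2 vs 7, 2 vs 1] → B does not strictly dominate A (column X: 1 ≤ 7)
  B vs C: [1 vs 1, 2 vs 2, 2 vs 6] → B does not strictly dominate C (column X: 1 ≤ 1)
  C vs A: [1 vs 7, 2 vs 7, 6 vs 1] → C does not strictly dominate A (column X: 1 ≤ 7)
  C vs B: [1 vs 1, 2 vs 2, 6 vs 2] → C does not strictly dominate B (column X: 1 ≤ 1)
No single strategy strictly dominates all others → no strictly dominant strategy.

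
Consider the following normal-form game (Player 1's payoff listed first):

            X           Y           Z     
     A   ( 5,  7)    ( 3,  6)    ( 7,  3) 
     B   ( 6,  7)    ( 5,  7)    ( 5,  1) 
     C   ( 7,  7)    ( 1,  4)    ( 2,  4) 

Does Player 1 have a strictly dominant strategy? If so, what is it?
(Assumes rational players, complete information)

No strictly dominant strategy exists for Player 1

Work:
A strategy strictly dominates another if it gives a strictly higher payoff against every opponent action. Compare each pair of P1's strategies column-by-column:
  A vs B: [5 vs 6, 3 vs 5, 7 vs 5] → A does not strictly dominate B (column X: 5 ≤ 6)
  A vs C: [5 vs 7, 3 vs 1, 7 vs 2] → A does not strictly dominate C (column X: 5 ≤ 7)
  B vs A: [6 vs 5, 5 vs 3, 5 vs 7] → B does not strictly dominate A (column Z: 5 ≤ 7)
  B vs C: [6 vs 7, 5 vs 1, 5 vs 2] → B does not strictly dominate C (column X: 6 ≤ 7)
  C vs A: [7 vs 5, 1 vs 3, 2 vs 7] → C does not strictly dominate A (column Y: 1 ≤ 3)
  C vs B: [7 vs 6, 1 vs 5, 2 vs 5] → C does not strictly dominate B (column Y: 1 ≤ 5)
No single strategy strictly dominates all others → no strictly dominant strategy.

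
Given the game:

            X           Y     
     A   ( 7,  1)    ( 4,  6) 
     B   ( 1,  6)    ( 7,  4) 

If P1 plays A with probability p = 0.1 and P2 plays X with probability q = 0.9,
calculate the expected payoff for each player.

E[P1] = 2.11, E[P2] = 5.37

Work:
E[P1] = p·q·π₁(A,X) + p·(1-q)·π₁(A,Y) + (1-p)·q·π₁(B,X) + (1-p)·(1-q)·π₁(B,Y)
= 0.1·0.9·7 + 0.1·0.1·4 + 0.9·0.9·1 + 0.9·0.1·7
= 2.11

E[P2] = 5.37 (similar calculation)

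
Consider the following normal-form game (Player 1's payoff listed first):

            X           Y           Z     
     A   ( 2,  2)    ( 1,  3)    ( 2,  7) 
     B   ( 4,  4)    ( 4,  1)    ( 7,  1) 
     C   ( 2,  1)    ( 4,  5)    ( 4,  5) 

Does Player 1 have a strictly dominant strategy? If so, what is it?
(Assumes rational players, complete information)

No strictly dominant strategy exists for Player 1

Work:
A strategy strictly dominates another if it gives a strictly higher payoff against every opponent action. Compare each pair of P1's strategies column-by-column:
  A vs B: [2 vs 4, 1 vs 4, 2 vs 7] → A does not strictly dominate B (column X: 2 ≤ 4)
  A vs C: [2 vs 2, 1 vs 4, 2 vs 4] → A does not strictly dominate C (column X: 2 ≤ 2)
  B vs A: [4 vs 2, 4 vs 1, 7 vs 2] → B strictly dominates A
  B vs C: [4 vs 2, 4 vs 4, 7 vs 4] → B does not strictly dominate C (column Y: 4 ≤ 4)
  C vs A: [2 vs 2, 4 vs 1, 4 vs 2] → C does not strictly dominate A (column X: 2 ≤ 2)
  C vs B: [2 vs 4, 4 vs 4, 4 vs 7] → C does not strictly dominate B (column X: 2 ≤ 4)
No single strategy strictly dominates all others → no strictly dominant strategy.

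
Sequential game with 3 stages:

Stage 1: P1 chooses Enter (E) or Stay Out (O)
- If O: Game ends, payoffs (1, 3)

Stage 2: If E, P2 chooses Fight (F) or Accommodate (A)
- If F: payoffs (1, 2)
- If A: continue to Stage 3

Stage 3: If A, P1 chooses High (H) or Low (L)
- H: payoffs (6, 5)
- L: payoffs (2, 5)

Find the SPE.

SPE: (E, A, H); Outcome (6, 5)

Work:
Stage 3: P1 chooses H (6 vs 2)
Stage 2: P2: F->2, A->5 (anticipating H). Choose A
Stage 1: P1: O->1, E->6 (anticipating A, H). Choose E
SPE path: E -> A -> H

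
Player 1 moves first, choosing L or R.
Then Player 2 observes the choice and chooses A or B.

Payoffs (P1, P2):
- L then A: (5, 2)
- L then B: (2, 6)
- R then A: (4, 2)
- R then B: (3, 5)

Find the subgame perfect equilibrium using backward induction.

P1 plays R, P2 plays B after L and B after R; Payoff (3, 5)

Work:
Backward induction:
After L: P2 chooses B → P1 gets 2
After R: P2 chooses B → P1 gets 3
P1 chooses R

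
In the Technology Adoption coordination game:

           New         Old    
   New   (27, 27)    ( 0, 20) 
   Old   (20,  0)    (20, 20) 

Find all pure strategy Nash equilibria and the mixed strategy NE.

Pure NE: (New, New) and (Old, Old); Mixed NE: p = 0.7407, q = 0.7407

Work:
Check pure NE:
(New, New): (27, 27) - no unilateral deviation beneficial
(Old, Old): (20, 20) - no unilateral deviation beneficial
Mixed NE: P1 plays New with p = 0.7407, P2 plays New with q = 0.7407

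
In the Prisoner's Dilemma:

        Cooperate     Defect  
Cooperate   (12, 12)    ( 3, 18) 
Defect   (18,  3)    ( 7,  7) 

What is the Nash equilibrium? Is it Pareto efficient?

(Defect, Defect) is NE; not Pareto efficient

Work:
Defect dominates Cooperate for both players:
If P2 cooperates: Defect (18) > Cooperate (12)
If P2 defects: Defect (7) > Cooperate (3)
NE: (Defect, Defect) with payoff (7, 7)
But (Cooperate, Cooperate) = (12, 12) Pareto dominates (7, 7)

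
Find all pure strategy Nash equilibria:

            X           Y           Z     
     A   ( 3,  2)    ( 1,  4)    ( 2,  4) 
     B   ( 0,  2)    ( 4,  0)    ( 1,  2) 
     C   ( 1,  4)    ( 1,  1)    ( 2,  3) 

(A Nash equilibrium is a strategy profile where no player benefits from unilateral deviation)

Nash equilibrium: (A, Z)

Work:
Best responses:
  P1 vs X: payoffs [3, 0, 1] → best response A (payoff 3)
  P1 vs Y: payoffs [1, 4, 1] → best response B (payoff 4)
  P1 vs Z: payoffs [2, 1, 2] → best response A/C (payoff 2)
  P2 vs A: payoffs [2, 4, 4] → best response Y/Z (payoff 4)
  P2 vs B: payoffs [2, 0, 2] → best response X/Z (payoff 2)
  P2 vs C: payoffs [4, 1, 3] → best response X (payoff 4)
Mutual best responses: (A,Z) → Nash equilibria.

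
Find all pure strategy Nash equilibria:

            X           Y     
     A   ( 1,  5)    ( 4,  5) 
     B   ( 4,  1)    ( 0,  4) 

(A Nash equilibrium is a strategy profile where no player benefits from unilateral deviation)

Nash equilibrium: (A, Y)

Work:
Best responses:
  P1 vs X: payoffs [1, 4] → best response B (payoff 4)
  P1 vs Y: payoffs [4, 0] → best response A (payoff 4)
  P2 vs A: payoffs [5, 5] → best response X/Y (payoff 5)
  P2 vs B: payoffs [1, 4] → best response Y (payoff 4)
Mutual best responses: (A,Y) → Nash equilibria.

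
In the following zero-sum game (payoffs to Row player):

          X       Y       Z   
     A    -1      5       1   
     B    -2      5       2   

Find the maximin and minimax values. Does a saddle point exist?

Maximin = -1, Minimax = -1, Saddle: True

Work:
Row minimums: [-1, -2] → maximin = -1
Column maximums: [-1, 5, 2] → minimax = -1
Saddle point exists! Game value = -1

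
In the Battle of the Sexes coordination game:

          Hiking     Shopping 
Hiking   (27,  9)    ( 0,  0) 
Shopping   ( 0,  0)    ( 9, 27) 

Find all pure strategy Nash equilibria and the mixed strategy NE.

Pure NE: (Hiking, Hiking) and (Shopping, Shopping); Mixed NE: p = 0.75, q = 0.25

Work:
Check pure NE:
(Hiking, Hiking): (27, 9) - no unilateral deviation beneficial
(Shopping, Shopping): (9, 27) - no unilateral deviation beneficial
Mixed NE: P1 plays Hiking with p = 0.75, P2 plays Hiking with q = 0.25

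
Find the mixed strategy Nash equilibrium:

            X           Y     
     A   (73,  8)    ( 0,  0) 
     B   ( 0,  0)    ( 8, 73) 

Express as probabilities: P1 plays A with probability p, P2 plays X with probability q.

p = 0.9012, q = 0.0988

Work:
Find probabilities that make opponent indifferent:
P2 chooses q to make P1 indifferent between A and B
P1 chooses p to make P2 indifferent between X and Y
Mixed NE: P1 plays (A: 0.9012, B: 0.0988), P2 plays (X: 0.0988, Y: 0.9012)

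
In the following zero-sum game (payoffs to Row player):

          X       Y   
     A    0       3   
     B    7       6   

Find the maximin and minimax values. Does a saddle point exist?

Maximin = 6, Minimax = 6, Saddle: True

Work:
Row minimums: [0, 6] → maximin = 6
Column maximums: [7, 6] → minimax = 6
Saddle point exists! Game value = 6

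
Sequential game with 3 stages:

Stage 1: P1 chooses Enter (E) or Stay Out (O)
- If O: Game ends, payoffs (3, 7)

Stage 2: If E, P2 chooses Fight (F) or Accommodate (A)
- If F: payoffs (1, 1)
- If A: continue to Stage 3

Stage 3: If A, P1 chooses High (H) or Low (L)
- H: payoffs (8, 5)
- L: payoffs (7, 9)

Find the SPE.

SPE: (E, A, H); Outcome (8, 5)

Work:
Stage 3: P1 chooses H (8 vs 7)
Stage 2: P2: F->1, A->5 (anticipating H). Choose A
Stage 1: P1: O->3, E->8 (anticipating A, H). Choose E
SPE path: E -> A -> H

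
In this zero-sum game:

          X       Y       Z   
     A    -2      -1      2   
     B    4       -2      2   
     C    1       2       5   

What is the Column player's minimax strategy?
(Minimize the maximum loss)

Column should play Y, value = 2

Work:
Column player minimizes Row's maximum payoff:
Column X: max payoff to Row = 4
Column Y: max payoff to Row = 2
Column Z: max payoff to Row = 5
Minimum is 2, achieved by column Y.
Minimax strategy: Y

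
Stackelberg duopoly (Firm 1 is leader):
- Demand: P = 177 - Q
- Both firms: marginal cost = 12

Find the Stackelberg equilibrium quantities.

q₁* (leader) = 82.5, q₂* (follower) = 41.25

Work:
Follower's reaction: q₂ = (a - c - q₁)/2
Leader substitutes: π₁ = q₁·(a - q₁ - (a-c-q₁)/2 - c)
FOC: q₁* = (177 - 12)/2 = 82.50
Then: q₂* = (177 - 12 - 82.5)/2 = 41.25
Leader has first-mover advantage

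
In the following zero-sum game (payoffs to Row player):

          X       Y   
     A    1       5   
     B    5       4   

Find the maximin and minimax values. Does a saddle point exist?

Maximin = 4, Minimax = 5, Saddle: False

Work:
Row minimums: [1, 4] → maximin = 4
Column maximums: [5, 5] → minimax = 5
No saddle point (maximin ≠ minimax). Mixed strategy needed.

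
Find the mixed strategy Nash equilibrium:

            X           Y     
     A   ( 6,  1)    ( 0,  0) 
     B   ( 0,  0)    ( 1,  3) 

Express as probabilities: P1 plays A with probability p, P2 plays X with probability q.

p = 0.75, q = 0.1429

Work:
Find probabilities that make opponent indifferent:
P2 chooses q to make P1 indifferent between A and B
P1 chooses p to make P2 indifferent between X and Y
Mixed NE: P1 plays (A: 0.75, B: 0.25), P2 plays (X: 0.1429, Y: 0.8571)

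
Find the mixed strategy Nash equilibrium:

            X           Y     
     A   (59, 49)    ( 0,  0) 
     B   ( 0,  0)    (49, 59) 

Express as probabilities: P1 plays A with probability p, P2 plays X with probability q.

p = 0.5463, q = 0.4537

Work:
Find probabilities that make opponent indifferent:
P2 chooses q to make P1 indifferent between A and B
P1 chooses p to make P2 indifferent between X and Y
Mixed NE: P1 plays (A: 0.5463, B: 0.4537), P2 plays (X: 0.4537, Y: 0.5463)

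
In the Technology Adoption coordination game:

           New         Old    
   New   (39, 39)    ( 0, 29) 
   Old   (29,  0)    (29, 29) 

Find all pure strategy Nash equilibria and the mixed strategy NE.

Pure NE: (New, New) and (Old, Old); Mixed NE: p = 0.7436, q = 0.7436

Work:
Check pure NE:
(New, New): (39, 39) - no unilateral deviation beneficial
(Old, Old): (29, 29) - no unilateral deviation beneficial
Mixed NE: P1 plays New with p = 0.7436, P2 plays New with q = 0.7436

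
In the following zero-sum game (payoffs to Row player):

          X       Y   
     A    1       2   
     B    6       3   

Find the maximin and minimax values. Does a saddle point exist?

Maximin = 3, Minimax = 3, Saddle: True

Work:
Row minimums: [1, 3] → maximin = 3
Column maximums: [6, 3] → minimax = 3
Saddle point exists! Game value = 3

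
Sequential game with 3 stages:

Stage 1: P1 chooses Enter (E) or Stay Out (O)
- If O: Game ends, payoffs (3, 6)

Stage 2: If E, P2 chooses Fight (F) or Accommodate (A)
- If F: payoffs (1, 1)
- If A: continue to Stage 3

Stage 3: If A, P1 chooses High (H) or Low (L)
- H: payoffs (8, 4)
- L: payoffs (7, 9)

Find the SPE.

SPE: (E, A, H); Outcome (8, 4)

Work:
Stage 3: P1 chooses H (8 vs 7)
Stage 2: P2: F->1, A->4 (anticipating H). Choose A
Stage 1: P1: O->3, E->8 (anticipating A, H). Choose E
SPE path: E -> A -> H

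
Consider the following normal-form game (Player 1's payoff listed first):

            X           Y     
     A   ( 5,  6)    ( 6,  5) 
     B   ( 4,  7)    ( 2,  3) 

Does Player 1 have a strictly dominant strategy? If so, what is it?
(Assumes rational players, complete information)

Yes, Player 1's strictly dominant strategy is A

Work:
A strategy strictly dominates another if it gives a strictly higher payoff against every opponent action. Compare each pair of P1's strategies column-by-column:
  A vs B: [5 vs 4, 6 vs 2] → A strictly dominates B
  B vs A: [4 vs 5, 2 vs 6] → B does not strictly dominate A (column X: 4 ≤ 5)
A strictly dominates every other strategy → strictly dominant.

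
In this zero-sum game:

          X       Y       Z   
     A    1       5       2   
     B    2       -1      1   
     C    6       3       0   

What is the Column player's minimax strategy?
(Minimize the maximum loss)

Column should play Z, value = 2

Work:
Column player minimizes Row's maximum payoff:
Column X: max payoff to Row = 6
Column Y: max payoff to Row = 5
Column Z: max payoff to Row = 2
Minimum is 2, achieved by column Z.
Minimax strategy: Z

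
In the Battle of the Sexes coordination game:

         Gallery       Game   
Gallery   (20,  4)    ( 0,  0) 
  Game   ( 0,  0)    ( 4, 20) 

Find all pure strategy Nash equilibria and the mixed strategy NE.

Pure NE: (Gallery, Gallery) and (Game, Game); Mixed NE: p = 0.8333, q = 0.1667

Work:
Check pure NE:
(Gallery, Gallery): (20, 4) - no unilateral deviation beneficial
(Game, Game): (4, 20) - no unilateral deviation beneficial
Mixed NE: P1 plays Gallery with p = 0.8333, P2 plays Gallery with q = 0.1667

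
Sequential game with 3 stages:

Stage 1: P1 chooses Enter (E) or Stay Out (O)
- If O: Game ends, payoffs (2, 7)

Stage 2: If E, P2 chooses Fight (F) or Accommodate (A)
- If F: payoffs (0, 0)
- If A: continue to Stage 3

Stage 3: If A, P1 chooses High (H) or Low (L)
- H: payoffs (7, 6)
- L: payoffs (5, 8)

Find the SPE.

SPE: (E, A, H); Outcome (7, 6)

Work:
Stage 3: P1 chooses H (7 vs 5)
Stage 2: P2: F->0, A->6 (anticipating H). Choose A
Stage 1: P1: O->2, E->7 (anticipating A, H). Choose E
SPE path: E -> A -> H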